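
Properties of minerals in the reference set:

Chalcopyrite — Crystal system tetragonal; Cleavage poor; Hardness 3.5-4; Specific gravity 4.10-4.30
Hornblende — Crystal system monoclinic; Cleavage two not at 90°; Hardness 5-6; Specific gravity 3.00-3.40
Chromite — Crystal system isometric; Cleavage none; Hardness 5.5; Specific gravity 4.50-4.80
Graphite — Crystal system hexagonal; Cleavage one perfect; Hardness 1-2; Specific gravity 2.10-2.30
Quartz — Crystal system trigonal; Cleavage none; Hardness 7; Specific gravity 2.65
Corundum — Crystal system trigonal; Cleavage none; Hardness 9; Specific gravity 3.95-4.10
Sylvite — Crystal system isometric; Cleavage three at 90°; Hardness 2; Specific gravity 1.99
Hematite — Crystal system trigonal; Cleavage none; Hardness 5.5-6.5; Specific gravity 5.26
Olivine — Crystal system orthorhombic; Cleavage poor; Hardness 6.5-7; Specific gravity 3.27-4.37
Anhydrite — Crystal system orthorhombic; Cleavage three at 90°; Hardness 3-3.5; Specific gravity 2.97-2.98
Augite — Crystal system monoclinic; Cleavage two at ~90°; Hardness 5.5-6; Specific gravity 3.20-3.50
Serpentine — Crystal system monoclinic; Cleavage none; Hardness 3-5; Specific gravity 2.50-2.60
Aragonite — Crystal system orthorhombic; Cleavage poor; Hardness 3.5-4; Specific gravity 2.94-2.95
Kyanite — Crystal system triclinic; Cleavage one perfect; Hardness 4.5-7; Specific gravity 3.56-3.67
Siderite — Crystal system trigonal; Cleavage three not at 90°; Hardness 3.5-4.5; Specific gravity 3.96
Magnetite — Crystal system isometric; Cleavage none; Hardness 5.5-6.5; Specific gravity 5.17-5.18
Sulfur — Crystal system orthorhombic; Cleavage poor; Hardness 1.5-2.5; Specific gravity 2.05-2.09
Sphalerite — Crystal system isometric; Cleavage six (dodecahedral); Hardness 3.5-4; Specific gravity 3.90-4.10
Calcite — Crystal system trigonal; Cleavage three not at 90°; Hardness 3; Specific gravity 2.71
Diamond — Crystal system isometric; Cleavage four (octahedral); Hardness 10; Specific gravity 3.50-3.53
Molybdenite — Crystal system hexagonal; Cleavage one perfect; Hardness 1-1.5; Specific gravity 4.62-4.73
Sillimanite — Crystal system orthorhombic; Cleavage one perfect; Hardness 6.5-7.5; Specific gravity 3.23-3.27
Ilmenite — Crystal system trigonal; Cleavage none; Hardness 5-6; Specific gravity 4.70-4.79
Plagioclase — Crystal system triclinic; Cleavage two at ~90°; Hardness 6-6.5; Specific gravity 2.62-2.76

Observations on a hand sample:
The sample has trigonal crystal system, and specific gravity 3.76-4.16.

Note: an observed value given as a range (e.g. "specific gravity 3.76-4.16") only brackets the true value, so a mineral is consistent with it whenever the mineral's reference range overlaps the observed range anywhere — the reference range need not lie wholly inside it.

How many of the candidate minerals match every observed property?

Trigonal crystal system — Quartz, Corundum, Hematite, Siderite, Calcite, Ilmenite remain.
Specific gravity 3.76-4.16 — Corundum, Siderite remain.
Consistent with every observation: Corundum, Siderite.
That is 2 minerals.

2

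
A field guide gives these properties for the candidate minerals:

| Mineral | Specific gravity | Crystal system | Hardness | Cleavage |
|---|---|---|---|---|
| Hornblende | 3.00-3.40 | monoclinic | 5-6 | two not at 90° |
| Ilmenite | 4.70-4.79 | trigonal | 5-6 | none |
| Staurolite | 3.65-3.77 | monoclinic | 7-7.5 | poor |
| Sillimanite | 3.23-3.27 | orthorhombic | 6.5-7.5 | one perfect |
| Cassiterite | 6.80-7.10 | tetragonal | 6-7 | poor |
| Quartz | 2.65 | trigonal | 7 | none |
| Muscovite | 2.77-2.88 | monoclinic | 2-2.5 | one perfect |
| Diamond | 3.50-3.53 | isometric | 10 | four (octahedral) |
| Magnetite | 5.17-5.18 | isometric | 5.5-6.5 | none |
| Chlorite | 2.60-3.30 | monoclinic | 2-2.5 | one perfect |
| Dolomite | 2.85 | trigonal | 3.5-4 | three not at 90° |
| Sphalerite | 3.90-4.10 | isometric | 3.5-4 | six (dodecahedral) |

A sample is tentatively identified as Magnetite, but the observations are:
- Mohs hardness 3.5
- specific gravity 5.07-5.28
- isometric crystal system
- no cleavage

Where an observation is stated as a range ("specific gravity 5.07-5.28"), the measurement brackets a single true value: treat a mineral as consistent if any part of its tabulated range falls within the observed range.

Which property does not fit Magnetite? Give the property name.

Mohs hardness 3.5: Magnetite has hardness 5.5-6.5 — outside the reference range.
Specific gravity 5.07-5.28: Magnetite has SG 5.17-5.18 — matches.
Isometric crystal system: Magnetite has isometric system — matches.
No cleavage: Magnetite has cleavage none — matches.
The hardness is the one property that does not fit.

hardness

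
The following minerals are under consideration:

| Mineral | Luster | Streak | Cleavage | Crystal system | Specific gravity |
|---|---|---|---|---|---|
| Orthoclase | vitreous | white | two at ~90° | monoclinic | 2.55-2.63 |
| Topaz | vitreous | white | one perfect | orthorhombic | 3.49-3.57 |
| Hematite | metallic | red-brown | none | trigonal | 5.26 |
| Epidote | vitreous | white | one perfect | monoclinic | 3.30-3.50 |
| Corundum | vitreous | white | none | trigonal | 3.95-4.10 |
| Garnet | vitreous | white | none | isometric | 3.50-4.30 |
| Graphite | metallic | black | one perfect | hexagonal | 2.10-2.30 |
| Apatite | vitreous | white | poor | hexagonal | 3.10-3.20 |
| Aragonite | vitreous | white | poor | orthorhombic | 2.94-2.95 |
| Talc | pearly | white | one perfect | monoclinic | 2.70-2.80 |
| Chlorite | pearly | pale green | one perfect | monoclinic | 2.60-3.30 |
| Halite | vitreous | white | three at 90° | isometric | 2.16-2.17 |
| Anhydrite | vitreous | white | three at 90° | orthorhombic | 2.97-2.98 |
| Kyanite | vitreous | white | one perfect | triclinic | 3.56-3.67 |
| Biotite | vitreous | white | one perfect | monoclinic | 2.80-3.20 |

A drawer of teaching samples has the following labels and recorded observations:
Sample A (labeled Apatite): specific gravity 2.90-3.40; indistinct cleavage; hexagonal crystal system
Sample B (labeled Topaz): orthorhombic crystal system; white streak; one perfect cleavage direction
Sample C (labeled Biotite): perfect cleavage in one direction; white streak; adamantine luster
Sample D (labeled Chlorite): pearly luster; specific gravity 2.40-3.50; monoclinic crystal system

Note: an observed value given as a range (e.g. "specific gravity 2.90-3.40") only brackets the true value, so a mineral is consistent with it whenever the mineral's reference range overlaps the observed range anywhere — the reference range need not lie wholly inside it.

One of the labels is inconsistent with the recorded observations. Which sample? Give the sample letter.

Sample A: observations are consistent with Apatite.
Sample B: observations are consistent with Topaz.
Sample C: adamantine luster is outside the reference for Biotite (vitreous luster) — mislabeled.
Sample D: observations are consistent with Chlorite.
Only sample C is inconsistent with its label.

C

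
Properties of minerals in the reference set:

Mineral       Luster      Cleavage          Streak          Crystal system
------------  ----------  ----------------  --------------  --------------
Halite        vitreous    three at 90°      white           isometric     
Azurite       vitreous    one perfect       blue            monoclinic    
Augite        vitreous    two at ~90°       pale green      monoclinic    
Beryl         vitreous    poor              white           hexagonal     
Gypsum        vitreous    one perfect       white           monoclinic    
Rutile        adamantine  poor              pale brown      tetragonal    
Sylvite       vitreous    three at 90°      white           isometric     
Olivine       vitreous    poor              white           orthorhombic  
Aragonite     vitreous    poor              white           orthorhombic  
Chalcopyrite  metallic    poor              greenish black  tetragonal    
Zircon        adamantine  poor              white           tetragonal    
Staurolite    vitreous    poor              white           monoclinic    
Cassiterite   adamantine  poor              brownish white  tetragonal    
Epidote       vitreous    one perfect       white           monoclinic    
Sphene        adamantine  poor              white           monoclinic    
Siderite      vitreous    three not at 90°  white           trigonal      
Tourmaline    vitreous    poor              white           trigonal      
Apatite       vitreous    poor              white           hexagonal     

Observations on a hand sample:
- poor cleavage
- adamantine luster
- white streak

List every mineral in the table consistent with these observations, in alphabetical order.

Sphene, Zircon

Poor cleavage — Beryl, Rutile, Olivine, Aragonite, Chalcopyrite, Zircon, Staurolite, Cassiterite, Sphene, Tourmaline, Apatite remain.
Adamantine luster — Rutile, Zircon, Cassiterite, Sphene remain.
White streak is inconsistent with Rutile, Cassiterite.
Consistent with every observation: Sphene, Zircon.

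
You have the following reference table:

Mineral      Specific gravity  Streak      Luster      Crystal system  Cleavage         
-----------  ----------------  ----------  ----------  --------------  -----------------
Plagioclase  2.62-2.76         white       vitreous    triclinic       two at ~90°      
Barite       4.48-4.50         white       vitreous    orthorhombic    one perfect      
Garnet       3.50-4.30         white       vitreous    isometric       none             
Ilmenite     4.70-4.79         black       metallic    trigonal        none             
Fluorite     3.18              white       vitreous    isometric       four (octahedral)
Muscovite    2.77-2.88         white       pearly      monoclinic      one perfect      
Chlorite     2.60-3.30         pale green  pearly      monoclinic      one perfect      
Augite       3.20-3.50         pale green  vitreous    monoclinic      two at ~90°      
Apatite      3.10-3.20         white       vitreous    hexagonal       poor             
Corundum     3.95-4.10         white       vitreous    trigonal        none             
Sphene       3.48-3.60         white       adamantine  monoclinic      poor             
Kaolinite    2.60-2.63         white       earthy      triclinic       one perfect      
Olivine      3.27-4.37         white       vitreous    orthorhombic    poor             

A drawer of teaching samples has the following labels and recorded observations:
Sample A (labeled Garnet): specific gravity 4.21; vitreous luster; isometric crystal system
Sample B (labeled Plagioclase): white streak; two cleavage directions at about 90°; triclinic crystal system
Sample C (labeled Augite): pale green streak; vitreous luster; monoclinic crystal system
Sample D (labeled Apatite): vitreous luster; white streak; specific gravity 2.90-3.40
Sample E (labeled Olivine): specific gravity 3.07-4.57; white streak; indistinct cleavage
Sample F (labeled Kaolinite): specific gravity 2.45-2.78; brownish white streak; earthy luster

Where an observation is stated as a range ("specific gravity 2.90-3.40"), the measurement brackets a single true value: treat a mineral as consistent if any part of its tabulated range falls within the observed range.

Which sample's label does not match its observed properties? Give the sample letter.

Sample A: all recorded properties match Garnet.
Sample B: all recorded properties match Plagioclase.
Sample C: all recorded properties match Augite.
Sample D: all recorded properties match Apatite.
Sample E: all recorded properties match Olivine.
Sample F: Kaolinite has white streak, but the record shows brownish white streak — this label is wrong.
The mislabeled specimen is F.

F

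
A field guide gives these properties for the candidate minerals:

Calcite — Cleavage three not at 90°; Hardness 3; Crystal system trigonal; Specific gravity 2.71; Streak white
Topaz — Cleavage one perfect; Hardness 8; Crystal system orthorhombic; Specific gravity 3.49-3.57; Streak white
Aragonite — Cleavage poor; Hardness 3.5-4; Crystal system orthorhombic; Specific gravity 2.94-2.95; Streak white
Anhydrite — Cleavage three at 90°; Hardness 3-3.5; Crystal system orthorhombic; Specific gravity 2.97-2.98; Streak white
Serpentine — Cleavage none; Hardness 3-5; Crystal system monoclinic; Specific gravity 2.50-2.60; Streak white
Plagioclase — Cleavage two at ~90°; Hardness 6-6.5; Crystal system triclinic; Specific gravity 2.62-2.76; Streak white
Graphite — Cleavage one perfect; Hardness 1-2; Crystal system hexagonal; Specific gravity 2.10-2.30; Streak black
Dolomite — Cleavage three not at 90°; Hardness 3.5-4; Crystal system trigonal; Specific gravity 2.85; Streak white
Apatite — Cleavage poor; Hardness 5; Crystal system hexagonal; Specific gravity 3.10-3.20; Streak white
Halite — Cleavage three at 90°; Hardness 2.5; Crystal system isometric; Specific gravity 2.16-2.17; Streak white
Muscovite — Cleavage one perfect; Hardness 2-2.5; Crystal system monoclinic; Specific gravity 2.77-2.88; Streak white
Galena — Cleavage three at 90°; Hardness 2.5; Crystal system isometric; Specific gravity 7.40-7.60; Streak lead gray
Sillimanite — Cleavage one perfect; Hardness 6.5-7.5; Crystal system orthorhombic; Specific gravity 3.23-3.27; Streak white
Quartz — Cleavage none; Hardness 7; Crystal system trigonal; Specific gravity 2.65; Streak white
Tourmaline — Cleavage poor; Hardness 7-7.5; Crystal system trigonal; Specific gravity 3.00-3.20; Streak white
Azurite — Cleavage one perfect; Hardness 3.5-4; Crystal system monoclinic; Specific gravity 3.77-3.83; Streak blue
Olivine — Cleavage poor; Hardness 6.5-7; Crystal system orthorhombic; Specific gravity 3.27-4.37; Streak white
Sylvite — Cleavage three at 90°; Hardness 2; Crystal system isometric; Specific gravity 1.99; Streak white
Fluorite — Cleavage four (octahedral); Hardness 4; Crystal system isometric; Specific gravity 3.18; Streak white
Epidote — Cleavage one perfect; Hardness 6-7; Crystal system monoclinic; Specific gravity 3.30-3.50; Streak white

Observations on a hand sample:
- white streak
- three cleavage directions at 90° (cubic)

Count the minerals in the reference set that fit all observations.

White streak rules out Graphite, Galena, Azurite.
Three cleavage directions at 90° (cubic): narrows the field to Anhydrite, Halite, Sylvite.
Consistent with every observation: Anhydrite, Halite, Sylvite.
That is 3 minerals.

3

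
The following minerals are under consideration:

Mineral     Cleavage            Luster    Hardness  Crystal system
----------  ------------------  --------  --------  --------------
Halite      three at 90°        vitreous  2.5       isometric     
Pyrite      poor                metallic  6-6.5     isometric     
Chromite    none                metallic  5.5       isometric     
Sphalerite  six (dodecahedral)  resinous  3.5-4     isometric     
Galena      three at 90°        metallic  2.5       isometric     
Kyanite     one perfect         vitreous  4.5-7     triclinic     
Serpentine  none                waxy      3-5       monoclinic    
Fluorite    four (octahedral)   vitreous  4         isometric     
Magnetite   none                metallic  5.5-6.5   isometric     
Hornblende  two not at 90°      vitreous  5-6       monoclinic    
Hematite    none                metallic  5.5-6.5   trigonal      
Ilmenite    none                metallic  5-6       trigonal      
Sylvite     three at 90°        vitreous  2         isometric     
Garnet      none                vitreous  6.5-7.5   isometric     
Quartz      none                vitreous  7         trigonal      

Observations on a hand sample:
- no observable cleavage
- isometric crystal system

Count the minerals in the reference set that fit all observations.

3

No observable cleavage — Chromite, Serpentine, Magnetite, Hematite, Ilmenite, Garnet, Quartz remain.
Isometric crystal system — only Chromite, Magnetite, Garnet remain.
The minerals that satisfy all observations are Chromite, Garnet, Magnetite.
That is 3 minerals.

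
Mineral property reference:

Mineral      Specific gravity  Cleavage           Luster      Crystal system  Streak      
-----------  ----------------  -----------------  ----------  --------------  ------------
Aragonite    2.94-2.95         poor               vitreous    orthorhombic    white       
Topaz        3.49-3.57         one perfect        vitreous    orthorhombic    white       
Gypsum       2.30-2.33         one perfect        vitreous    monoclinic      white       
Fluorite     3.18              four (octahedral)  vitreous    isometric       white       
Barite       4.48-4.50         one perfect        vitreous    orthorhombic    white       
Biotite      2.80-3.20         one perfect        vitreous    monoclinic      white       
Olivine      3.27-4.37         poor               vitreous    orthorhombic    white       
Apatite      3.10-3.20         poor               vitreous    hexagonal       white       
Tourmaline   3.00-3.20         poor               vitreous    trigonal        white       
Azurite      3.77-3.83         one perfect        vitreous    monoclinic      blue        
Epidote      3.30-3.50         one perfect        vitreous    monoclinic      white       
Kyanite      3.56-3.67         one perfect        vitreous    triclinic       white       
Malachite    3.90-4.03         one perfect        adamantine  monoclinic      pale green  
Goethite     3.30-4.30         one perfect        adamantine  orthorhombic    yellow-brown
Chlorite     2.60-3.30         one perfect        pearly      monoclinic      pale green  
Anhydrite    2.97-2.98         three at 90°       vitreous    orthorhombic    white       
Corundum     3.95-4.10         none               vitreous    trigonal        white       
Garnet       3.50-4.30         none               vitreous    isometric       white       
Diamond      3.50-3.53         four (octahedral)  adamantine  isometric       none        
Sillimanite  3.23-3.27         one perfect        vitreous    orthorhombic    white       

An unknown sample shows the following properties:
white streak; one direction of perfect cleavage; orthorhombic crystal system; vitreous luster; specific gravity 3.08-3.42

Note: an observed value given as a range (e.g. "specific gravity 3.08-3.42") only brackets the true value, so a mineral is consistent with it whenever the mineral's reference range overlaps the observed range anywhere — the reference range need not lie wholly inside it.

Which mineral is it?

Sillimanite

White streak excludes Azurite, Malachite, Goethite, Chlorite, Diamond.
One direction of perfect cleavage: only Topaz, Gypsum, Barite, Biotite, Epidote, Kyanite, Sillimanite remain.
Orthorhombic crystal system: leaves Topaz, Barite, Sillimanite.
Vitreous luster: all remaining candidates fit.
Specific gravity 3.08-3.42: leaves Sillimanite.
The only mineral consistent with every observation is Sillimanite.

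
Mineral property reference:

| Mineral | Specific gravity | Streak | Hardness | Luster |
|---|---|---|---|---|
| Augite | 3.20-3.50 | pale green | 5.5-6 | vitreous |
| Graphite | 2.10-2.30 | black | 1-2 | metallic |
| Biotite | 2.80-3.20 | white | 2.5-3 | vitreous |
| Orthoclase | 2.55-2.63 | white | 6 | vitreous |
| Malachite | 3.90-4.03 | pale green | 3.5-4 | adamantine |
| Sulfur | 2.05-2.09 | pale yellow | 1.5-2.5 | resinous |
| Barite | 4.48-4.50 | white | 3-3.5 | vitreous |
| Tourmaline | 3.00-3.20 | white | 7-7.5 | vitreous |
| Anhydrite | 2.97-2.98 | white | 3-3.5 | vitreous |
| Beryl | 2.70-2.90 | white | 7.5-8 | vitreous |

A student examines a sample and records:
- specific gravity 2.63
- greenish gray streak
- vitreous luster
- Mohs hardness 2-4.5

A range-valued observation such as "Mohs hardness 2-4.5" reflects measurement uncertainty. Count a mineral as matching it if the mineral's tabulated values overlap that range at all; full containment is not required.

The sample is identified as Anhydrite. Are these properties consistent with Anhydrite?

No

Specific gravity 2.63 — Anhydrite has SG 2.97-2.98; which does not match.
Greenish gray streak — Anhydrite has white streak; which does not match.
Vitreous luster — consistent with Anhydrite (vitreous luster).
Mohs hardness 2-4.5 — consistent with Anhydrite (hardness 3-3.5).
2 of the observed properties are inconsistent with Anhydrite.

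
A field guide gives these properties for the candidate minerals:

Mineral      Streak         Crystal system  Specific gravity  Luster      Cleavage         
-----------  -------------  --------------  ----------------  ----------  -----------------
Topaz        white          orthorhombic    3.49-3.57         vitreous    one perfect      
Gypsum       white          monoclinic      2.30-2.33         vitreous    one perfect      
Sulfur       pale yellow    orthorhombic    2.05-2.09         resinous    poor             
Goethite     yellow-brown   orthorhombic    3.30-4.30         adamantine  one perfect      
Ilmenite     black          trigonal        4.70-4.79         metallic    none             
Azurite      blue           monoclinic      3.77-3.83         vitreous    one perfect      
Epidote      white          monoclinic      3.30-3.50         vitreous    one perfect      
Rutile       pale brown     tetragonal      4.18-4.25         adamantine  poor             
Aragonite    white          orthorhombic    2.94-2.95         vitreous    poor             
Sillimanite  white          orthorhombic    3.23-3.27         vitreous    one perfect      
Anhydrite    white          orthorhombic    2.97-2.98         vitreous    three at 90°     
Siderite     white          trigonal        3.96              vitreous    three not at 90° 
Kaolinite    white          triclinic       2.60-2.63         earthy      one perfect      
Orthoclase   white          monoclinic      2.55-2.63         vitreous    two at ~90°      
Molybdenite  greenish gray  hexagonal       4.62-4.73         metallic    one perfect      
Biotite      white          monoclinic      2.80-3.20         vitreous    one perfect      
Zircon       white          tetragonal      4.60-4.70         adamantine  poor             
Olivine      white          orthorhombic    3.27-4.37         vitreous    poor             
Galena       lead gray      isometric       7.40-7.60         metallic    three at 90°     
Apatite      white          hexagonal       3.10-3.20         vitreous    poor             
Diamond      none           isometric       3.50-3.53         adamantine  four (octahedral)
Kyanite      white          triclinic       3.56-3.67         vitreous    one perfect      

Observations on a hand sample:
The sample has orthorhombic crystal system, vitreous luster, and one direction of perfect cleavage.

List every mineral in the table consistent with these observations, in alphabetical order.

Orthorhombic crystal system — narrows the field to Topaz, Sulfur, Goethite, Aragonite, Sillimanite, Anhydrite, Olivine.
Vitreous luster excludes Sulfur, Goethite.
One direction of perfect cleavage — narrows the field to Topaz, Sillimanite.
Consistent with every observation: Sillimanite, Topaz.

Sillimanite, Topaz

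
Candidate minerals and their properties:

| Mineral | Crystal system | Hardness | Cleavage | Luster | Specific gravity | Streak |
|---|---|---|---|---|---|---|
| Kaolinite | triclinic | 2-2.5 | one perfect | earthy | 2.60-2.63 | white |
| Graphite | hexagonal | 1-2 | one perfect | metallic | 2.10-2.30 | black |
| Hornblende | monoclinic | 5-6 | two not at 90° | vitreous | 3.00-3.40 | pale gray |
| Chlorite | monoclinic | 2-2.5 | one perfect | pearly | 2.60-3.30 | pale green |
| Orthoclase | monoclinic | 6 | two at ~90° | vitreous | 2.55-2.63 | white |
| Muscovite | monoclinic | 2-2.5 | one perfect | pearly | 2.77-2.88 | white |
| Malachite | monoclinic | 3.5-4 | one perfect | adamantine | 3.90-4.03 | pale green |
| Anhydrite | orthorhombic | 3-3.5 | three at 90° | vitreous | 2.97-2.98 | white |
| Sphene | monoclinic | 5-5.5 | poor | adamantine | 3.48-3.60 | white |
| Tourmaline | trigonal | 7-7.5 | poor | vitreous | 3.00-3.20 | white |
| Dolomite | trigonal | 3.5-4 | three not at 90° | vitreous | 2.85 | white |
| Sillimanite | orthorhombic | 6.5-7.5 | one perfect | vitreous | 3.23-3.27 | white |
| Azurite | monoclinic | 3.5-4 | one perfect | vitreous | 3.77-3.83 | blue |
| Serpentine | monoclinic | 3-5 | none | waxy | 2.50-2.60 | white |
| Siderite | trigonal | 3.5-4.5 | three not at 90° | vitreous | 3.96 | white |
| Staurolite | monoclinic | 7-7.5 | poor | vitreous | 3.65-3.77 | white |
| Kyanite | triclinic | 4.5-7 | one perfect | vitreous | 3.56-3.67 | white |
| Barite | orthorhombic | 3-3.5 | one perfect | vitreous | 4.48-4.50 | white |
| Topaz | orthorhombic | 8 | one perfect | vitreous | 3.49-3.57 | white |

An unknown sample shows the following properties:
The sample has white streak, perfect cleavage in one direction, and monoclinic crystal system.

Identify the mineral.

White streak eliminates Graphite, Hornblende, Chlorite, Malachite, Azurite.
Perfect cleavage in one direction: narrows the field to Kaolinite, Muscovite, Sillimanite, Kyanite, Barite, Topaz.
Monoclinic crystal system: Muscovite remains.
Muscovite is the sole remaining match.

Muscovite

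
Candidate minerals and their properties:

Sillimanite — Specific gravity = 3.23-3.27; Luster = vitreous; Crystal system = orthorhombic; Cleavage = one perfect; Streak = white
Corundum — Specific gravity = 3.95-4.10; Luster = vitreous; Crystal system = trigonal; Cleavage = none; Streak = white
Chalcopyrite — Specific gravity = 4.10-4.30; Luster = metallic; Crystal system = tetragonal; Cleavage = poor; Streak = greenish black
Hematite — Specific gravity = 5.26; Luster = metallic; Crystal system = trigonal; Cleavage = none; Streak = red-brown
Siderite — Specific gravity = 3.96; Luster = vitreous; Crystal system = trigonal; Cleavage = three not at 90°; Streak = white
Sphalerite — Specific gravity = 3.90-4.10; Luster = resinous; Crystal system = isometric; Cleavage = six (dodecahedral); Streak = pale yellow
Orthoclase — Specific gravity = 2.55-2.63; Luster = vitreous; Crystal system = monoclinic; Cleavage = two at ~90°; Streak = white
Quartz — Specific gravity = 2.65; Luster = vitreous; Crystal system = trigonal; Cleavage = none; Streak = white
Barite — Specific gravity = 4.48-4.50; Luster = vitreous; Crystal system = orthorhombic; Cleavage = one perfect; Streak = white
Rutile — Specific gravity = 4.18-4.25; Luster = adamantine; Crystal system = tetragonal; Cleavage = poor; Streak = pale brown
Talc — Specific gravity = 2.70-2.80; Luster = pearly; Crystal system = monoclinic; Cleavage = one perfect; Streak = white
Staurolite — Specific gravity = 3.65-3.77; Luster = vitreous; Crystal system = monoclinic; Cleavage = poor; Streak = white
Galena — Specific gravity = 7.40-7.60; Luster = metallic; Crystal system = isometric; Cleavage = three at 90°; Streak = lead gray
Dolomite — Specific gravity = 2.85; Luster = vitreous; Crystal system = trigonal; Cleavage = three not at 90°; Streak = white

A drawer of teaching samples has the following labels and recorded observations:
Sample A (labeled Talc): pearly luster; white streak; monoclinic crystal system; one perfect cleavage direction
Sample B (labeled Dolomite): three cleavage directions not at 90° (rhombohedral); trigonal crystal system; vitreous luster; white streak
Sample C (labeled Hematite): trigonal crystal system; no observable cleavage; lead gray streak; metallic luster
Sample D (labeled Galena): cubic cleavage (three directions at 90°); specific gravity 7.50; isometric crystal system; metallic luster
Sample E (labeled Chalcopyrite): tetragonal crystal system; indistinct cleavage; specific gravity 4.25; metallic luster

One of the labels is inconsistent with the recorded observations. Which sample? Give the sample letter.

Sample A: every observation is compatible with the reference values for Talc.
Sample B: every observation is compatible with the reference values for Dolomite.
Sample C: lead gray streak is outside the reference for Hematite (red-brown streak) — mislabeled.
Sample D: every observation is compatible with the reference values for Galena.
Sample E: every observation is compatible with the reference values for Chalcopyrite.
Only sample C is inconsistent with its label.

C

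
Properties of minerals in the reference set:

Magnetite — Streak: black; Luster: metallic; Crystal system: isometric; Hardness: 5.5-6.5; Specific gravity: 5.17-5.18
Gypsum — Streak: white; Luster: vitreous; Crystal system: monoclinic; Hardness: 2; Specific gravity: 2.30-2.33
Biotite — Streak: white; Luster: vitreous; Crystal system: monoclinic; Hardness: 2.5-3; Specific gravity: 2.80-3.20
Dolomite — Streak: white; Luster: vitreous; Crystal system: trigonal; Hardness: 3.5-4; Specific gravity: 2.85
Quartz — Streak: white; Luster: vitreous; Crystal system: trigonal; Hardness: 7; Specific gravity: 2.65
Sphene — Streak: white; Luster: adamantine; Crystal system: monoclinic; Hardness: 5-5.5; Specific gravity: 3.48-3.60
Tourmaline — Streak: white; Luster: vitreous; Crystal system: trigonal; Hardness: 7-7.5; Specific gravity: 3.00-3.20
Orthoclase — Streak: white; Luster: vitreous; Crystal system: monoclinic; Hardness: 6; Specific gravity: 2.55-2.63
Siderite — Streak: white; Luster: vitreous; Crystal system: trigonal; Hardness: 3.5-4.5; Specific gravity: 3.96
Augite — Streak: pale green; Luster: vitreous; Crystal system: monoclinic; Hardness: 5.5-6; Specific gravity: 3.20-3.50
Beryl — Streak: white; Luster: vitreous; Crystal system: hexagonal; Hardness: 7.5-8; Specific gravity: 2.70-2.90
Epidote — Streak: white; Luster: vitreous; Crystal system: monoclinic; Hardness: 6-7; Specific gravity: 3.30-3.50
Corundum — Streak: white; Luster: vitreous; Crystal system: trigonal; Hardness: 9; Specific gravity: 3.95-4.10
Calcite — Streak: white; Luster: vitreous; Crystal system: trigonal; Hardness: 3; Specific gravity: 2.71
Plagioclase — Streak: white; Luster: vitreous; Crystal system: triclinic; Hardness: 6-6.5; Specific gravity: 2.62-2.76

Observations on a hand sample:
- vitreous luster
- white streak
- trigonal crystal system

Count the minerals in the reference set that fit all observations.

Vitreous luster rules out Magnetite, Sphene.
White streak excludes Augite.
Trigonal crystal system excludes Gypsum, Biotite, Orthoclase, Beryl, Epidote, Plagioclase.
Consistent with every observation: Calcite, Corundum, Dolomite, Quartz, Siderite, Tourmaline.
That is 6 minerals.

6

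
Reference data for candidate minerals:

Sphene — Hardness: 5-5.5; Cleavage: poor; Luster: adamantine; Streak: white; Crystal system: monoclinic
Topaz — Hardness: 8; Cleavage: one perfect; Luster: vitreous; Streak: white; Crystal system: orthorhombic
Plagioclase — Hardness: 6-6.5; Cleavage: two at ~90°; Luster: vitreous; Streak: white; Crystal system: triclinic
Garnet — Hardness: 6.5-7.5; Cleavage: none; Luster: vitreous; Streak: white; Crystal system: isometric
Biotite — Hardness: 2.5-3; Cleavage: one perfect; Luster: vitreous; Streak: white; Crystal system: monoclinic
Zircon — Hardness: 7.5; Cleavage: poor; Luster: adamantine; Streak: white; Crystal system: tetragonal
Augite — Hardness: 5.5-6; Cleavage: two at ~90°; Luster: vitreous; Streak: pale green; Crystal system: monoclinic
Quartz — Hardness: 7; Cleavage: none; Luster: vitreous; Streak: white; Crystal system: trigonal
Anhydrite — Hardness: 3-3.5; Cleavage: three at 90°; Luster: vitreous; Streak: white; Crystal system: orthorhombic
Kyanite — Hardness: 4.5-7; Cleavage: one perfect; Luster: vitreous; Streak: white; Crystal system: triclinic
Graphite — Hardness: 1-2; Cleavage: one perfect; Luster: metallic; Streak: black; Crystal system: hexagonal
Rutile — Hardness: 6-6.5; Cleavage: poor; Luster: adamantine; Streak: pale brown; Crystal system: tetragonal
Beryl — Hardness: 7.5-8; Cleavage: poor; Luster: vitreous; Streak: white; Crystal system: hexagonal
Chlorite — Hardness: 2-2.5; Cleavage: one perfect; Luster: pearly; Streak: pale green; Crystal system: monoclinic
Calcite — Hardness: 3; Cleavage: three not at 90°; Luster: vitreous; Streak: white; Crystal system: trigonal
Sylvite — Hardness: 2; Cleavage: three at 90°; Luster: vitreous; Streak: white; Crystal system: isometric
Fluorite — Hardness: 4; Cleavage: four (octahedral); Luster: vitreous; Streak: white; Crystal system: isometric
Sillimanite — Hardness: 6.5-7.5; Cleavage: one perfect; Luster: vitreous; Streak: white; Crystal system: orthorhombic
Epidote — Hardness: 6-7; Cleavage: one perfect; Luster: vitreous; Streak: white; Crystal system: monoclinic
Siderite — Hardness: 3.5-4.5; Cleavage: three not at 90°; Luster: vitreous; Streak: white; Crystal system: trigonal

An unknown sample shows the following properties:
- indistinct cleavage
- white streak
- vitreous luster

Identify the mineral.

Indistinct cleavage — Sphene, Zircon, Rutile, Beryl remain.
White streak rules out Rutile.
Vitreous luster — narrows the field to Beryl.
The only mineral consistent with every observation is Beryl.

Beryl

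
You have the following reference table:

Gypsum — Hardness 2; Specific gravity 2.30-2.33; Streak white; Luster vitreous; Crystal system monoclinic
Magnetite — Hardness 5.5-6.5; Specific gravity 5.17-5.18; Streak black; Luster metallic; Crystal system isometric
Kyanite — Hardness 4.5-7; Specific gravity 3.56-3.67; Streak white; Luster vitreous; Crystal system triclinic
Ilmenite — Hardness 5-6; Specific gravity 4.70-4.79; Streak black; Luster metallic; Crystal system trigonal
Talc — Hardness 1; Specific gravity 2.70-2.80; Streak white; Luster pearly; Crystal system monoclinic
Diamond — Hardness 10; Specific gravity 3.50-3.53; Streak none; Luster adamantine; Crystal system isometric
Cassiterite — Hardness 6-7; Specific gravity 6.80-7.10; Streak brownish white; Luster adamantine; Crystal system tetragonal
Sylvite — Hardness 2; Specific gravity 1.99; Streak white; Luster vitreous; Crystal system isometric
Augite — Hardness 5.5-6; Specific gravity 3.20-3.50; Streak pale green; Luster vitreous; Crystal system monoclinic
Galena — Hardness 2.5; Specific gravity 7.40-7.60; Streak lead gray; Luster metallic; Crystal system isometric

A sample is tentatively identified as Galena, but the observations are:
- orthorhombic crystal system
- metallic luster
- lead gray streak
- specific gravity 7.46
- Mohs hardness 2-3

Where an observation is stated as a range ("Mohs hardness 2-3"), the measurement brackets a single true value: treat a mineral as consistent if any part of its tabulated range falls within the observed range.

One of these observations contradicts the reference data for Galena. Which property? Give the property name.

Orthorhombic crystal system: Galena has isometric system — outside the reference range.
Metallic luster: Galena has metallic luster — matches.
Lead gray streak: Galena has lead gray streak — matches.
Specific gravity 7.46: Galena has SG 7.40-7.60 — matches.
Mohs hardness 2-3: Galena has hardness 2.5 — matches.
The crystal system is the one property that does not fit.

crystal system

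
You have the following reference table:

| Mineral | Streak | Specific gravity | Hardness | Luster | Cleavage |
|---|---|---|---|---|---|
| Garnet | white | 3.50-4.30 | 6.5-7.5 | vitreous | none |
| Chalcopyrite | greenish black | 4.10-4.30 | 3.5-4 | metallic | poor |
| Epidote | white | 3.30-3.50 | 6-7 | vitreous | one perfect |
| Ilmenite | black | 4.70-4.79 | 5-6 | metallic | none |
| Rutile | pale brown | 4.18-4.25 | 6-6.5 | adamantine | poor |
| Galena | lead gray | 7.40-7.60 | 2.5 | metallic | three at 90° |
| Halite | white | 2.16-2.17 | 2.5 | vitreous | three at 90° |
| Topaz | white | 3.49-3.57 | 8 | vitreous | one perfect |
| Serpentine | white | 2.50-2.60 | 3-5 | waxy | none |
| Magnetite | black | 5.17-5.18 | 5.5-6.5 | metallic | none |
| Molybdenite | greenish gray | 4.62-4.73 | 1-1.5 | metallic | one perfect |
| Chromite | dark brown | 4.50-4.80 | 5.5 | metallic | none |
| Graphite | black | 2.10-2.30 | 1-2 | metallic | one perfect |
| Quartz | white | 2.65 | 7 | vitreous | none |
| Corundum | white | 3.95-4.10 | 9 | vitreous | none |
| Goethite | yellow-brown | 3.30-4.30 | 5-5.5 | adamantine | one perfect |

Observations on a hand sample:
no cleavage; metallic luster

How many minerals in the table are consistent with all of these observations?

No cleavage — leaves Garnet, Ilmenite, Serpentine, Magnetite, Chromite, Quartz, Corundum.
Metallic luster — leaves Ilmenite, Magnetite, Chromite.
Remaining candidates: Chromite, Ilmenite, Magnetite.
That is 3 minerals.

3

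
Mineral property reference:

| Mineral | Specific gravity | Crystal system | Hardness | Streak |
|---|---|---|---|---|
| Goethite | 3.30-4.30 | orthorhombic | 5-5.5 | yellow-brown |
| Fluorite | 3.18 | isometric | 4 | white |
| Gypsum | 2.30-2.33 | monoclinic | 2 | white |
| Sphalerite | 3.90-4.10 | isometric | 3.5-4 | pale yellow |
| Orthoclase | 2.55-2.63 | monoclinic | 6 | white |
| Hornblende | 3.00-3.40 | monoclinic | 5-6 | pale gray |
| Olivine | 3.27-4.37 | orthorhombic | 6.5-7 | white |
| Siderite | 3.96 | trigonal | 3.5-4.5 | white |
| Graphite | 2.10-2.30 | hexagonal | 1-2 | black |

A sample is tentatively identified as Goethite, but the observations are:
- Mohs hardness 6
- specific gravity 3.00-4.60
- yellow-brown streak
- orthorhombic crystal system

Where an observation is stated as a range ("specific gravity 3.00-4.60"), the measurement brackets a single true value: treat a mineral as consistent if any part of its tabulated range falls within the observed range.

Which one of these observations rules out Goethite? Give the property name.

Mohs hardness 6: Goethite has hardness 5-5.5 — does not match.
Specific gravity 3.00-4.60: Goethite has SG 3.30-4.30 — consistent.
Yellow-brown streak: Goethite has yellow-brown streak — consistent.
Orthorhombic crystal system: Goethite has orthorhombic system — consistent.
Only the hardness is inconsistent.

hardness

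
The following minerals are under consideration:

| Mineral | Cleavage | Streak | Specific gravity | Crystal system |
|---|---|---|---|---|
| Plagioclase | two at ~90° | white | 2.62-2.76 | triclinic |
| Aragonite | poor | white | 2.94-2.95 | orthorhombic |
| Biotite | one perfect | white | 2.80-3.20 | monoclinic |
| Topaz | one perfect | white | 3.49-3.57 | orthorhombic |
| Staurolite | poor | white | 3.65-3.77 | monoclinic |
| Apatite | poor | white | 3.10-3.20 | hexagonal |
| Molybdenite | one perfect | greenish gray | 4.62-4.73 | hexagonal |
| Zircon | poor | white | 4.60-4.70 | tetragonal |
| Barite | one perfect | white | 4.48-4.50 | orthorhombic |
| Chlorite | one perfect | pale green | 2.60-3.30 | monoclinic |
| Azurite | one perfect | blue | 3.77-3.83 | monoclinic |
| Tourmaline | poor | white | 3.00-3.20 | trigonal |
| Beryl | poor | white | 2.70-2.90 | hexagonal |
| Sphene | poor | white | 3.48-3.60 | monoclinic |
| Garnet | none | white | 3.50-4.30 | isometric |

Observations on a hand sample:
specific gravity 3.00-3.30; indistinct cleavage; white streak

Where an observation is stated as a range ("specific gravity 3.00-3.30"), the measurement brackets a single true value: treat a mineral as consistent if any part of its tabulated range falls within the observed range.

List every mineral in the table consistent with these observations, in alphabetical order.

Specific gravity 3.00-3.30 — Biotite, Apatite, Chlorite, Tourmaline remain.
Indistinct cleavage is inconsistent with Biotite, Chlorite.
White streak — consistent with all remaining minerals.
The minerals that satisfy all observations are Apatite, Tourmaline.

Apatite, Tourmaline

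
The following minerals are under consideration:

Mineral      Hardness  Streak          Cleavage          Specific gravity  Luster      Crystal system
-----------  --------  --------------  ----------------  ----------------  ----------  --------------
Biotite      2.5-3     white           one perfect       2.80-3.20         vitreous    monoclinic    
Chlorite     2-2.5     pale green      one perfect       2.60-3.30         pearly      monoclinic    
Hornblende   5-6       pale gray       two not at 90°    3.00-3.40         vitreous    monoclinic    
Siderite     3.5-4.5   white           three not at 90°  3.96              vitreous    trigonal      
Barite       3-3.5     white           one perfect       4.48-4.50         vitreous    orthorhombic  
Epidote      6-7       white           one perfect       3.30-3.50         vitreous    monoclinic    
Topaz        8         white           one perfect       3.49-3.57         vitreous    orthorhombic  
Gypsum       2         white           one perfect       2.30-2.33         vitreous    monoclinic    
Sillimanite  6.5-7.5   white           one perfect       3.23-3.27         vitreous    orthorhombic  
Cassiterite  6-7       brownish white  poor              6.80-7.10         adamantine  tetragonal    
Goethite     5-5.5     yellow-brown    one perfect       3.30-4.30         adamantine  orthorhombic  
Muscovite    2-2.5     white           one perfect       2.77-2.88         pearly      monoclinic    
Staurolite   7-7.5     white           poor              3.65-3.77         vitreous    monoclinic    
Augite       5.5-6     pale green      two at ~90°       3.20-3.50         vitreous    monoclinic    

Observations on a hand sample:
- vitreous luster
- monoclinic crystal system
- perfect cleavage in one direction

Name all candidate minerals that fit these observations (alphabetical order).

Biotite, Epidote, Gypsum

Vitreous luster is inconsistent with Chlorite, Cassiterite, Goethite, Muscovite.
Monoclinic crystal system rules out Siderite, Barite, Topaz, Sillimanite.
Perfect cleavage in one direction rules out Hornblende, Staurolite, Augite.
The minerals that satisfy all observations are Biotite, Epidote, Gypsum.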